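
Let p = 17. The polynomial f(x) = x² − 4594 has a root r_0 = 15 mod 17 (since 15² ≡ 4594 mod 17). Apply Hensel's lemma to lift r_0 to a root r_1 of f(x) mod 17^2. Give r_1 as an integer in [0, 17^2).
r_1 = 151 (mod 289)

Hensel's recurrence: r_{i+1} = r_i − f(r_i)·(f′(r_i))^{-1} mod 17^{i+2}, with f′(x) = 2x. Iterate:
  r_0 = 15 (mod 17)
  r_1 = 151 (mod 289)
Final: r_1 = 151, and one checks f(r_1) ≡ 0 mod 17^2.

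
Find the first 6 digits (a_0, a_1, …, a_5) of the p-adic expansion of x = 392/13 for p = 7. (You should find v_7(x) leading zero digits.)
(a_0, …, a_5) = (0, 0, 6, 3, 0, 1)

v_7(392/13) = 2, so a_0 = ... = a_1 = 0. Factor out: x = 7^2 · u with u = 8/13 a unit in ℤ_7. Expand u iteratively via a_{v+i} = u_i mod 7, u_{i+1} = (u_i − a_{v+i})/7:
  u_0 = 8/13;  a_2 = 6;  u_1 = (u_0 − 6)/7 = -10/13
  u_1 = -10/13;  a_3 = 3;  u_2 = (u_1 − 3)/7 = -7/13
  u_2 = -7/13;  a_4 = 0;  u_3 = (u_2 − 0)/7 = -1/13
  u_3 = -1/13;  a_5 = 1;  u_4 = (u_3 − 1)/7 = -2/13
Digits: (0, 0, 6, 3, 0, 1).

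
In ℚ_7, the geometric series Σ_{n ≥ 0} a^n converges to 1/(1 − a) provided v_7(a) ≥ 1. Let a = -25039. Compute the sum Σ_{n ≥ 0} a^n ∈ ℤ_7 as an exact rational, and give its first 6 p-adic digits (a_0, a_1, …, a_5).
Σ a^n = 1/(1 − a) = 1/25040;  first 6 digits = (1, 0, 0, 4, 3, 5)

v_7(a) = 3 ≥ 1, so the series converges in ℤ_7 to 1/(1 − a) = 1/(1 − (-25039)) = 1/25040. Expand this rational in ℤ_7: compute digits iteratively via d_i = x_i mod 7, x_{i+1} = (x_i − d_i)/7. The first 6 digits are (1, 0, 0, 4, 3, 5).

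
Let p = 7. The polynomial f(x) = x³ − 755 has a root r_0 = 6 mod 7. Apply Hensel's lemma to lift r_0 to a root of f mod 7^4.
r_3 = 300 (mod 2401)

Hensel: r_{i+1} = r_i − f(r_i)/f′(r_i) mod 7^{i+2}, where f′(x) = 3x². Iterate:
  r_0 = 6 (mod 7)
  r_1 = 6 (mod 49)
  r_2 = 300 (mod 343)
  r_3 = 300 (mod 2401)
Final: r = 300 with f(r) ≡ 0 mod 7^4.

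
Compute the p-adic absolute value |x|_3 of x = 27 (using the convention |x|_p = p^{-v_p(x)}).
|27|_3 = 1/27

Step 1 — compute v_3(x) by factoring powers of 3 out of the numerator and denominator: v_3(27) = 3. Step 2 — apply |x|_p = p^{-v_p(x)} = 3^{-3} = 1/27.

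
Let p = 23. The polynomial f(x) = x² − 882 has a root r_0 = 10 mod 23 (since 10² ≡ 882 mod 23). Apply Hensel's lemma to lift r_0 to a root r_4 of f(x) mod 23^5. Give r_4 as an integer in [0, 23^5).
r_4 = 5819102 (mod 6436343)

Hensel's recurrence: r_{i+1} = r_i − f(r_i)·(f′(r_i))^{-1} mod 23^{i+2}, with f′(x) = 2x. Iterate:
  r_0 = 10 (mod 23)
  r_1 = 102 (mod 529)
  r_2 = 3276 (mod 12167)
  r_3 = 222282 (mod 279841)
  r_4 = 5819102 (mod 6436343)
Final: r_4 = 5819102, and one checks f(r_4) ≡ 0 mod 23^5.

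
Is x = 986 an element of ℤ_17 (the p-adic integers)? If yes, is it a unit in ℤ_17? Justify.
x ∈ ℤ_17 but not a unit; v_17(x) = 1 > 0

ℤ_17 = {x ∈ ℚ_17 : v_17(x) ≥ 0} and ℤ_17^× = {x ∈ ℤ_17 : v_17(x) = 0}. Here v_17(986) = v_17(num) − v_17(den) = 1; compare against these criteria.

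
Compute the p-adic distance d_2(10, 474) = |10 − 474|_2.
d_2(10, 474) = 1/16

Step 1 — x − y = 10 − 474 = -464. Step 2 — v_2(-464) = 4 (factor: -464 = −(2^4 · 29); the sign does not affect v_p). Step 3 — |x − y|_2 = 2^{-4} = 1/16.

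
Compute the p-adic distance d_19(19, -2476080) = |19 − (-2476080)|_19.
d_19(19, -2476080) = 1/2476099

Step 1 — x − y = 19 − (-2476080) = 2476099. Step 2 — v_19(2476099) = 5 (factor: 2476099 = (19^5 · 1); the sign does not affect v_p). Step 3 — |x − y|_19 = 19^{-5} = 1/2476099.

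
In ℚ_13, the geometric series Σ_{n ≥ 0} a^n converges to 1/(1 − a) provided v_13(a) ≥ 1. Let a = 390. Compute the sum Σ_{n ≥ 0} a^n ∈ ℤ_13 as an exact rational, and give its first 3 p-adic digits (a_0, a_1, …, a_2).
Σ a^n = 1/(1 − a) = -1/389;  first 3 digits = (1, 4, 5)

v_13(a) = 1 ≥ 1, so the series converges in ℤ_13 to 1/(1 − a) = 1/(1 − 390) = -1/389. Expand this rational in ℤ_13: compute digits iteratively via d_i = x_i mod 13, x_{i+1} = (x_i − d_i)/13. The first 3 digits are (1, 4, 5).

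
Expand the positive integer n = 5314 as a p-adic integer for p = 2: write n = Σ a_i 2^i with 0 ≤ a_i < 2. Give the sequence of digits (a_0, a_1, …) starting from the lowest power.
(a_0, a_1, …) = (0, 1, 0, 0, 0, 0, 1, 1, 0, 0, 1, 0, 1)

Repeated division by 2 gives the digits low-to-high: 5314 = 1·2^1 + 1·2^6 + 1·2^7 + 1·2^10 + 1·2^12. Digit sequence: (0, 1, 0, 0, 0, 0, 1, 1, 0, 0, 1, 0, 1).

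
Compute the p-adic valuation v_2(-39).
v_2(-39) = 0

v_2(n) is the largest exponent k such that 2^k divides n. Factor out: -39 = -2^0 · 39. (Sign doesn't affect v_p.) So v_2(-39) = 0.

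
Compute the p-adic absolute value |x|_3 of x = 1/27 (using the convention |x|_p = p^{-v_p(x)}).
|1/27|_3 = 27

Step 1 — compute v_3(x) by factoring powers of 3 out of the numerator and denominator: v_3(1/27) = -3. Step 2 — apply |x|_p = p^{-v_p(x)} = 3^{3} = 27.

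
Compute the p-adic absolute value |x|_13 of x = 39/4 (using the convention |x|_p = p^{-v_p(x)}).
|39/4|_13 = 1/13

Step 1 — compute v_13(x) by factoring powers of 13 out of the numerator and denominator: v_13(39/4) = 1. Step 2 — apply |x|_p = p^{-v_p(x)} = 13^{-1} = 1/13.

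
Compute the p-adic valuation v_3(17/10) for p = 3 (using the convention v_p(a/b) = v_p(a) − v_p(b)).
v_3(17/10) = 0

Factor powers of 3 from the numerator and denominator of the reduced fraction: 17 = 3^0 · 17 and 10 = 3^0 · 10. Apply v_p(a/b) = v_p(a) − v_p(b): v_3(17/10) = 0 − 0 = 0.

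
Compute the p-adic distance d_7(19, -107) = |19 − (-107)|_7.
d_7(19, -107) = 1/7

Step 1 — x − y = 19 − (-107) = 126. Step 2 — v_7(126) = 1 (factor: 126 = (7^1 · 18); the sign does not affect v_p). Step 3 — |x − y|_7 = 7^{-1} = 1/7.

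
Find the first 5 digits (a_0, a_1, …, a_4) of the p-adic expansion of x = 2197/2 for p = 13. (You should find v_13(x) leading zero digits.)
(a_0, …, a_4) = (0, 0, 0, 7, 6)

v_13(2197/2) = 3, so a_0 = ... = a_2 = 0. Factor out: x = 13^3 · u with u = 1/2 a unit in ℤ_13. Expand u iteratively via a_{v+i} = u_i mod 13, u_{i+1} = (u_i − a_{v+i})/13:
  u_0 = 1/2;  a_3 = 7;  u_1 = (u_0 − 7)/13 = -1/2
  u_1 = -1/2;  a_4 = 6;  u_2 = (u_1 − 6)/13 = -1/2
Digits: (0, 0, 0, 7, 6).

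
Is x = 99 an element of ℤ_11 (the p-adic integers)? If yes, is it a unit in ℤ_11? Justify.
x ∈ ℤ_11 but not a unit; v_11(x) = 1 > 0

ℤ_11 = {x ∈ ℚ_11 : v_11(x) ≥ 0} and ℤ_11^× = {x ∈ ℤ_11 : v_11(x) = 0}. Here v_11(99) = v_11(num) − v_11(den) = 1; compare against these criteria.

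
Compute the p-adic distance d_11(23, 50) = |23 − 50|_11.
d_11(23, 50) = 1

Step 1 — x − y = 23 − 50 = -27. Step 2 — v_11(-27) = 0 (factor: -27 = −(11^0 · 27); the sign does not affect v_p). Step 3 — |x − y|_11 = 11^{0} = 1.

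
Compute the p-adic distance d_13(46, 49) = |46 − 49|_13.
d_13(46, 49) = 1

Step 1 — x − y = 46 − 49 = -3. Step 2 — v_13(-3) = 0 (factor: -3 = −(13^0 · 3); the sign does not affect v_p). Step 3 — |x − y|_13 = 13^{0} = 1.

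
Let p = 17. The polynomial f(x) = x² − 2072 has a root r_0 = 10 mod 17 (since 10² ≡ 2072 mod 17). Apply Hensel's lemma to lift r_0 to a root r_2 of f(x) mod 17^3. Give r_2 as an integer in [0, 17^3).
r_2 = 2305 (mod 4913)

Hensel's recurrence: r_{i+1} = r_i − f(r_i)·(f′(r_i))^{-1} mod 17^{i+2}, with f′(x) = 2x. Iterate:
  r_0 = 10 (mod 17)
  r_1 = 282 (mod 289)
  r_2 = 2305 (mod 4913)
Final: r_2 = 2305, and one checks f(r_2) ≡ 0 mod 17^3.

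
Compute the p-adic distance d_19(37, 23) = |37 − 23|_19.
d_19(37, 23) = 1

Step 1 — x − y = 37 − 23 = 14. Step 2 — v_19(14) = 0 (factor: 14 = (19^0 · 14); the sign does not affect v_p). Step 3 — |x − y|_19 = 19^{0} = 1.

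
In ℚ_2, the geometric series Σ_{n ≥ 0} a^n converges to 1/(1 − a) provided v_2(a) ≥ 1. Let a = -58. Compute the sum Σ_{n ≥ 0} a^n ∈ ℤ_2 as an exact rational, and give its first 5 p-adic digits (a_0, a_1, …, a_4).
Σ a^n = 1/(1 − a) = 1/59;  first 5 digits = (1, 1, 0, 0, 1)

v_2(a) = 1 ≥ 1, so the series converges in ℤ_2 to 1/(1 − a) = 1/(1 − (-58)) = 1/59. Expand this rational in ℤ_2: compute digits iteratively via d_i = x_i mod 2, x_{i+1} = (x_i − d_i)/2. The first 5 digits are (1, 1, 0, 0, 1).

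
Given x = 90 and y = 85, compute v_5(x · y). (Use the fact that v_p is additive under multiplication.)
v_5(7650) = 2

v_p(x) = 1 (factor: 90 = 5^1 · 18); v_p(y) = 1 (factor: 85 = 5^1 · 17). Additivity: v_p(xy) = v_p(x) + v_p(y) = 1 + 1 = 2. (Direct check: xy = 7650 = 5^2 · (306).)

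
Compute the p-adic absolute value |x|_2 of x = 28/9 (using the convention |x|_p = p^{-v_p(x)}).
|28/9|_2 = 1/4

Step 1 — compute v_2(x) by factoring powers of 2 out of the numerator and denominator: v_2(28/9) = 2. Step 2 — apply |x|_p = p^{-v_p(x)} = 2^{-2} = 1/4.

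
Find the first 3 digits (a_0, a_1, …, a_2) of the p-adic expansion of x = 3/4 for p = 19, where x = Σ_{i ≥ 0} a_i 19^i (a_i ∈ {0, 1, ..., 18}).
(a_0, …, a_2) = (15, 4, 14)

v_19(3/4) = 0 (numerator and denominator both coprime to 19), so x ∈ ℤ_19^×. Compute digits iteratively via a_i = x_i mod 19, x_{i+1} = (x_i − a_i)/19, with x_0 = x:
  x_0 = 3/4;  a_0 = 15;  x_1 = (x_0 − 15)/19 = -3/4
  x_1 = -3/4;  a_1 = 4;  x_2 = (x_1 − 4)/19 = -1/4
  x_2 = -1/4;  a_2 = 14;  x_3 = (x_2 − 14)/19 = -3/4
Digits: (15, 4, 14).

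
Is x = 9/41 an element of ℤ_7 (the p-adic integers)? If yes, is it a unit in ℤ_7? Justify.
x ∈ ℤ_7^× (unit); v_7(x) = 0

ℤ_7 = {x ∈ ℚ_7 : v_7(x) ≥ 0} and ℤ_7^× = {x ∈ ℤ_7 : v_7(x) = 0}. Here v_7(9/41) = v_7(num) − v_7(den) = 0; compare against these criteria.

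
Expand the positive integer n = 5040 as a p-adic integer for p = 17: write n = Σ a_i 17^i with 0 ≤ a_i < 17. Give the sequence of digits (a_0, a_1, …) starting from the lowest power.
(a_0, a_1, …) = (8, 7, 0, 1)

Repeated division by 17 gives the digits low-to-high: 5040 = 8 + 7·17^1 + 1·17^3. Digit sequence: (8, 7, 0, 1).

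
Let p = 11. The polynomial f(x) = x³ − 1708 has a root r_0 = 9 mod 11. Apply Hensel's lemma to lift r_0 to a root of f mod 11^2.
r_1 = 20 (mod 121)

Hensel: r_{i+1} = r_i − f(r_i)/f′(r_i) mod 11^{i+2}, where f′(x) = 3x². Iterate:
  r_0 = 9 (mod 11)
  r_1 = 20 (mod 121)
Final: r = 20 with f(r) ≡ 0 mod 11^2.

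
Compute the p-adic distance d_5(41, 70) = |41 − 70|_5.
d_5(41, 70) = 1

Step 1 — x − y = 41 − 70 = -29. Step 2 — v_5(-29) = 0 (factor: -29 = −(5^0 · 29); the sign does not affect v_p). Step 3 — |x − y|_5 = 5^{0} = 1.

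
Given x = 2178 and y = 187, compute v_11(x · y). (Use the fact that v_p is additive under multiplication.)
v_11(407286) = 3

v_p(x) = 2 (factor: 2178 = 11^2 · 18); v_p(y) = 1 (factor: 187 = 11^1 · 17). Additivity: v_p(xy) = v_p(x) + v_p(y) = 2 + 1 = 3. (Direct check: xy = 407286 = 11^3 · (306).)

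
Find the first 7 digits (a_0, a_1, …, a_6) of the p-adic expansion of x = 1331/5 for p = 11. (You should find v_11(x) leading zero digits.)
(a_0, …, a_6) = (0, 0, 0, 9, 8, 8, 8)

v_11(1331/5) = 3, so a_0 = ... = a_2 = 0. Factor out: x = 11^3 · u with u = 1/5 a unit in ℤ_11. Expand u iteratively via a_{v+i} = u_i mod 11, u_{i+1} = (u_i − a_{v+i})/11:
  u_0 = 1/5;  a_3 = 9;  u_1 = (u_0 − 9)/11 = -4/5
  u_1 = -4/5;  a_4 = 8;  u_2 = (u_1 − 8)/11 = -4/5
  u_2 = -4/5;  a_5 = 8;  u_3 = (u_2 − 8)/11 = -4/5
  u_3 = -4/5;  a_6 = 8;  u_4 = (u_3 − 8)/11 = -4/5
Digits: (0, 0, 0, 9, 8, 8, 8).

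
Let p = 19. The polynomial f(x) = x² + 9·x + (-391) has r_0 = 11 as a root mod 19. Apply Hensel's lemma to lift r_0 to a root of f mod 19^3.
r_2 = 1379 (mod 6859)

Hensel: r_{i+1} = r_i − f(r_i)·(f′(r_i))^{-1} mod 19^{i+2}, f′(x) = 2x + 9. Iterate:
  r_0 = 11 (mod 19)
  r_1 = 296 (mod 361)
  r_2 = 1379 (mod 6859)
Final: r = 1379 satisfies f(r) ≡ 0 mod 19^3.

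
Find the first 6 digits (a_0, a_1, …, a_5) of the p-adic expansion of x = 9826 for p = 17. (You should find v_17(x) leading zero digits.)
(a_0, …, a_5) = (0, 0, 0, 2, 0, 0)

v_17(9826) = 3, so a_0 = ... = a_2 = 0. Factor out: x = 17^3 · u with u = 2 a unit in ℤ_17. Expand u iteratively via a_{v+i} = u_i mod 17, u_{i+1} = (u_i − a_{v+i})/17:
  u_0 = 2;  a_3 = 2;  u_1 = (u_0 − 2)/17 = 0
  u_1 = 0;  a_4 = 0;  u_2 = (u_1 − 0)/17 = 0
  u_2 = 0;  a_5 = 0;  u_3 = (u_2 − 0)/17 = 0
Digits: (0, 0, 0, 2, 0, 0).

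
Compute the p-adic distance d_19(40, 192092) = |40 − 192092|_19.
d_19(40, 192092) = 1/6859

Step 1 — x − y = 40 − 192092 = -192052. Step 2 — v_19(-192052) = 3 (factor: -192052 = −(19^3 · 28); the sign does not affect v_p). Step 3 — |x − y|_19 = 19^{-3} = 1/6859.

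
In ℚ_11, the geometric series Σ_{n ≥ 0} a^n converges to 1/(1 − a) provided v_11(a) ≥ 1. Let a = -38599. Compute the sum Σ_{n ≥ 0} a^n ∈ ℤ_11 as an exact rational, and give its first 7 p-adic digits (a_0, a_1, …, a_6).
Σ a^n = 1/(1 − a) = 1/38600;  first 7 digits = (1, 0, 0, 4, 8, 10, 4)

v_11(a) = 3 ≥ 1, so the series converges in ℤ_11 to 1/(1 − a) = 1/(1 − (-38599)) = 1/38600. Expand this rational in ℤ_11: compute digits iteratively via d_i = x_i mod 11, x_{i+1} = (x_i − d_i)/11. The first 7 digits are (1, 0, 0, 4, 8, 10, 4).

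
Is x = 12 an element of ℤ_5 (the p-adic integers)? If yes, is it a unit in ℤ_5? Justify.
x ∈ ℤ_5^× (unit); v_5(x) = 0

ℤ_5 = {x ∈ ℚ_5 : v_5(x) ≥ 0} and ℤ_5^× = {x ∈ ℤ_5 : v_5(x) = 0}. Here v_5(12) = v_5(num) − v_5(den) = 0; compare against these criteria.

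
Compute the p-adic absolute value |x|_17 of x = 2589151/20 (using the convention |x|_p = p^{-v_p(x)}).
|2589151/20|_17 = 1/83521

Step 1 — compute v_17(x) by factoring powers of 17 out of the numerator and denominator: v_17(2589151/20) = 4. Step 2 — apply |x|_p = p^{-v_p(x)} = 17^{-4} = 1/83521.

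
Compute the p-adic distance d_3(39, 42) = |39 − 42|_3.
d_3(39, 42) = 1/3

Step 1 — x − y = 39 − 42 = -3. Step 2 — v_3(-3) = 1 (factor: -3 = −(3^1 · 1); the sign does not affect v_p). Step 3 — |x − y|_3 = 3^{-1} = 1/3.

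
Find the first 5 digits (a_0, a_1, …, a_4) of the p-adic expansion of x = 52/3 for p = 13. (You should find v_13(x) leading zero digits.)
(a_0, …, a_4) = (0, 10, 8, 8, 8)

v_13(52/3) = 1, so a_0 = ... = a_0 = 0. Factor out: x = 13^1 · u with u = 4/3 a unit in ℤ_13. Expand u iteratively via a_{v+i} = u_i mod 13, u_{i+1} = (u_i − a_{v+i})/13:
  u_0 = 4/3;  a_1 = 10;  u_1 = (u_0 − 10)/13 = -2/3
  u_1 = -2/3;  a_2 = 8;  u_2 = (u_1 − 8)/13 = -2/3
  u_2 = -2/3;  a_3 = 8;  u_3 = (u_2 − 8)/13 = -2/3
  u_3 = -2/3;  a_4 = 8;  u_4 = (u_3 − 8)/13 = -2/3
Digits: (0, 10, 8, 8, 8).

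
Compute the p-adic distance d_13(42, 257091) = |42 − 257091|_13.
d_13(42, 257091) = 1/28561

Step 1 — x − y = 42 − 257091 = -257049. Step 2 — v_13(-257049) = 4 (factor: -257049 = −(13^4 · 9); the sign does not affect v_p). Step 3 — |x − y|_13 = 13^{-4} = 1/28561.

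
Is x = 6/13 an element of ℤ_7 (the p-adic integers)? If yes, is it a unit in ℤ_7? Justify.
x ∈ ℤ_7^× (unit); v_7(x) = 0

ℤ_7 = {x ∈ ℚ_7 : v_7(x) ≥ 0} and ℤ_7^× = {x ∈ ℤ_7 : v_7(x) = 0}. Here v_7(6/13) = v_7(num) − v_7(den) = 0; compare against these criteria.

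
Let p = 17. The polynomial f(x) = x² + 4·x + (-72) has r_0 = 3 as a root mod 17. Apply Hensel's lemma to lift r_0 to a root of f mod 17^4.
r_3 = 76044 (mod 83521)

Hensel: r_{i+1} = r_i − f(r_i)·(f′(r_i))^{-1} mod 17^{i+2}, f′(x) = 2x + 4. Iterate:
  r_0 = 3 (mod 17)
  r_1 = 37 (mod 289)
  r_2 = 2349 (mod 4913)
  r_3 = 76044 (mod 83521)
Final: r = 76044 satisfies f(r) ≡ 0 mod 17^4.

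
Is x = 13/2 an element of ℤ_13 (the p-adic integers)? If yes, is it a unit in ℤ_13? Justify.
x ∈ ℤ_13 but not a unit; v_13(x) = 1 > 0

ℤ_13 = {x ∈ ℚ_13 : v_13(x) ≥ 0} and ℤ_13^× = {x ∈ ℤ_13 : v_13(x) = 0}. Here v_13(13/2) = v_13(num) − v_13(den) = 1; compare against these criteria.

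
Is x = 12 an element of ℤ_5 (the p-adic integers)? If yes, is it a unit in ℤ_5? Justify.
x ∈ ℤ_5^× (unit); v_5(x) = 0

ℤ_5 = {x ∈ ℚ_5 : v_5(x) ≥ 0} and ℤ_5^× = {x ∈ ℤ_5 : v_5(x) = 0}. Here v_5(12) = v_5(num) − v_5(den) = 0; compare against these criteria.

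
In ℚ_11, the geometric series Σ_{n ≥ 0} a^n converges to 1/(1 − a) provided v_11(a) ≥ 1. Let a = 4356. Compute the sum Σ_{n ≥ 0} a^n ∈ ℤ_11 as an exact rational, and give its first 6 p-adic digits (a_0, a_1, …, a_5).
Σ a^n = 1/(1 − a) = -1/4355;  first 6 digits = (1, 0, 3, 3, 9, 7)

v_11(a) = 2 ≥ 1, so the series converges in ℤ_11 to 1/(1 − a) = 1/(1 − 4356) = -1/4355. Expand this rational in ℤ_11: compute digits iteratively via d_i = x_i mod 11, x_{i+1} = (x_i − d_i)/11. The first 6 digits are (1, 0, 3, 3, 9, 7).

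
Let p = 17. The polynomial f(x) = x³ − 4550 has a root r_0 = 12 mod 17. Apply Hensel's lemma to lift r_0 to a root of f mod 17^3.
r_2 = 4874 (mod 4913)

Hensel: r_{i+1} = r_i − f(r_i)/f′(r_i) mod 17^{i+2}, where f′(x) = 3x². Iterate:
  r_0 = 12 (mod 17)
  r_1 = 250 (mod 289)
  r_2 = 4874 (mod 4913)
Final: r = 4874 with f(r) ≡ 0 mod 17^3.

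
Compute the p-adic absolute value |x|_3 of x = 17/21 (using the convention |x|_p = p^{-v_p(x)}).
|17/21|_3 = 3

Step 1 — compute v_3(x) by factoring powers of 3 out of the numerator and denominator: v_3(17/21) = -1. Step 2 — apply |x|_p = p^{-v_p(x)} = 3^{1} = 3.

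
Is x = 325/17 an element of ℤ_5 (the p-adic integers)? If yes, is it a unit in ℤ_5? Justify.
x ∈ ℤ_5 but not a unit; v_5(x) = 2 > 0

ℤ_5 = {x ∈ ℚ_5 : v_5(x) ≥ 0} and ℤ_5^× = {x ∈ ℤ_5 : v_5(x) = 0}. Here v_5(325/17) = v_5(num) − v_5(den) = 2; compare against these criteria.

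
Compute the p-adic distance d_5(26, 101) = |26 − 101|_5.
d_5(26, 101) = 1/25

Step 1 — x − y = 26 − 101 = -75. Step 2 — v_5(-75) = 2 (factor: -75 = −(5^2 · 3); the sign does not affect v_p). Step 3 — |x − y|_5 = 5^{-2} = 1/25.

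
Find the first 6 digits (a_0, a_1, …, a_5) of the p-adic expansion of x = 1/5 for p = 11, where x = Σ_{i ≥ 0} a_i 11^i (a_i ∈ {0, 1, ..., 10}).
(a_0, …, a_5) = (9, 8, 8, 8, 8, 8)

v_11(1/5) = 0 (numerator and denominator both coprime to 11), so x ∈ ℤ_11^×. Compute digits iteratively via a_i = x_i mod 11, x_{i+1} = (x_i − a_i)/11, with x_0 = x:
  x_0 = 1/5;  a_0 = 9;  x_1 = (x_0 − 9)/11 = -4/5
  x_1 = -4/5;  a_1 = 8;  x_2 = (x_1 − 8)/11 = -4/5
  x_2 = -4/5;  a_2 = 8;  x_3 = (x_2 − 8)/11 = -4/5
  x_3 = -4/5;  a_3 = 8;  x_4 = (x_3 − 8)/11 = -4/5
  x_4 = -4/5;  a_4 = 8;  x_5 = (x_4 − 8)/11 = -4/5
  x_5 = -4/5;  a_5 = 8;  x_6 = (x_5 − 8)/11 = -4/5
Digits: (9, 8, 8, 8, 8, 8).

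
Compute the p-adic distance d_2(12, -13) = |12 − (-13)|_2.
d_2(12, -13) = 1

Step 1 — x − y = 12 − (-13) = 25. Step 2 — v_2(25) = 0 (factor: 25 = (2^0 · 25); the sign does not affect v_p). Step 3 — |x − y|_2 = 2^{0} = 1.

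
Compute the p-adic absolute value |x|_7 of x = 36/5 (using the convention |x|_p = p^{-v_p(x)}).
|36/5|_7 = 1

Step 1 — compute v_7(x) by factoring powers of 7 out of the numerator and denominator: v_7(36/5) = 0. Step 2 — apply |x|_p = p^{-v_p(x)} = 7^{0} = 1.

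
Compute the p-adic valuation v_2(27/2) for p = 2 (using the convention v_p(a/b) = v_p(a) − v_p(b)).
v_2(27/2) = -1

Factor powers of 2 from the numerator and denominator of the reduced fraction: 27 = 2^0 · 27 and 2 = 2^1 · 1. Apply v_p(a/b) = v_p(a) − v_p(b): v_2(27/2) = 0 − 1 = -1.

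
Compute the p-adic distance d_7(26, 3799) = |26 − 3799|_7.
d_7(26, 3799) = 1/343

Step 1 — x − y = 26 − 3799 = -3773. Step 2 — v_7(-3773) = 3 (factor: -3773 = −(7^3 · 11); the sign does not affect v_p). Step 3 — |x − y|_7 = 7^{-3} = 1/343.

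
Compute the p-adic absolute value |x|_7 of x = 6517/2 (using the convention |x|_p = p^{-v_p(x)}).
|6517/2|_7 = 1/343

Step 1 — compute v_7(x) by factoring powers of 7 out of the numerator and denominator: v_7(6517/2) = 3. Step 2 — apply |x|_p = p^{-v_p(x)} = 7^{-3} = 1/343.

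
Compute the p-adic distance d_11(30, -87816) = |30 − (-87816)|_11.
d_11(30, -87816) = 1/14641

Step 1 — x − y = 30 − (-87816) = 87846. Step 2 — v_11(87846) = 4 (factor: 87846 = (11^4 · 6); the sign does not affect v_p). Step 3 — |x − y|_11 = 11^{-4} = 1/14641.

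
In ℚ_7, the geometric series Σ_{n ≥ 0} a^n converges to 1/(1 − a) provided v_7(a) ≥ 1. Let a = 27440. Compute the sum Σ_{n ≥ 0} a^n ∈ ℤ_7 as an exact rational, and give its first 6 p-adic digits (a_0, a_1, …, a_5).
Σ a^n = 1/(1 − a) = -1/27439;  first 6 digits = (1, 0, 0, 3, 4, 1)

v_7(a) = 3 ≥ 1, so the series converges in ℤ_7 to 1/(1 − a) = 1/(1 − 27440) = -1/27439. Expand this rational in ℤ_7: compute digits iteratively via d_i = x_i mod 7, x_{i+1} = (x_i − d_i)/7. The first 6 digits are (1, 0, 0, 3, 4, 1).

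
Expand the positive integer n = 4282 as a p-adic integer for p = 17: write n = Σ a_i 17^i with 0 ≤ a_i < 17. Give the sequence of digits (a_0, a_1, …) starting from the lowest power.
(a_0, a_1, …) = (15, 13, 14)

Repeated division by 17 gives the digits low-to-high: 4282 = 15 + 13·17^1 + 14·17^2. Digit sequence: (15, 13, 14).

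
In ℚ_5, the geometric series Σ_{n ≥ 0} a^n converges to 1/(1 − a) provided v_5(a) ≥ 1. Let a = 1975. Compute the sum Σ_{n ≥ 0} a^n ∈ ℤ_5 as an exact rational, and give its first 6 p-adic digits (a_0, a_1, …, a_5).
Σ a^n = 1/(1 − a) = -1/1974;  first 6 digits = (1, 0, 4, 0, 4, 3)

v_5(a) = 2 ≥ 1, so the series converges in ℤ_5 to 1/(1 − a) = 1/(1 − 1975) = -1/1974. Expand this rational in ℤ_5: compute digits iteratively via d_i = x_i mod 5, x_{i+1} = (x_i − d_i)/5. The first 6 digits are (1, 0, 4, 0, 4, 3).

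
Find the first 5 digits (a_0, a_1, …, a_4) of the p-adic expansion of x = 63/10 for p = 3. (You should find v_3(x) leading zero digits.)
(a_0, …, a_4) = (0, 0, 1, 2, 2)

v_3(63/10) = 2, so a_0 = ... = a_1 = 0. Factor out: x = 3^2 · u with u = 7/10 a unit in ℤ_3. Expand u iteratively via a_{v+i} = u_i mod 3, u_{i+1} = (u_i − a_{v+i})/3:
  u_0 = 7/10;  a_2 = 1;  u_1 = (u_0 − 1)/3 = -1/10
  u_1 = -1/10;  a_3 = 2;  u_2 = (u_1 − 2)/3 = -7/10
  u_2 = -7/10;  a_4 = 2;  u_3 = (u_2 − 2)/3 = -9/10
Digits: (0, 0, 1, 2, 2).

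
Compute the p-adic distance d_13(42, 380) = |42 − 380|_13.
d_13(42, 380) = 1/169

Step 1 — x − y = 42 − 380 = -338. Step 2 — v_13(-338) = 2 (factor: -338 = −(13^2 · 2); the sign does not affect v_p). Step 3 — |x − y|_13 = 13^{-2} = 1/169.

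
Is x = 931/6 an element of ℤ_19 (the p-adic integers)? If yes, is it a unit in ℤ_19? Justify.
x ∈ ℤ_19 but not a unit; v_19(x) = 1 > 0

ℤ_19 = {x ∈ ℚ_19 : v_19(x) ≥ 0} and ℤ_19^× = {x ∈ ℤ_19 : v_19(x) = 0}. Here v_19(931/6) = v_19(num) − v_19(den) = 1; compare against these criteria.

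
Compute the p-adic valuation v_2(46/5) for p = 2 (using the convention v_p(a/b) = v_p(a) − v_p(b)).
v_2(46/5) = 1

Factor powers of 2 from the numerator and denominator of the reduced fraction: 46 = 2^1 · 23 and 5 = 2^0 · 5. Apply v_p(a/b) = v_p(a) − v_p(b): v_2(46/5) = 1 − 0 = 1.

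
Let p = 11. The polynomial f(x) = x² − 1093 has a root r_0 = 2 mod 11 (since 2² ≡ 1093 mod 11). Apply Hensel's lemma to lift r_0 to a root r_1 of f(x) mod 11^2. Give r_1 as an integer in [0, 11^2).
r_1 = 2 (mod 121)

Hensel's recurrence: r_{i+1} = r_i − f(r_i)·(f′(r_i))^{-1} mod 11^{i+2}, with f′(x) = 2x. Iterate:
  r_0 = 2 (mod 11)
  r_1 = 2 (mod 121)
Final: r_1 = 2, and one checks f(r_1) ≡ 0 mod 11^2.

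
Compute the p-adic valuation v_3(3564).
v_3(3564) = 4

v_3(n) is the largest exponent k such that 3^k divides n. Factor out: 3564 = 3^4 · 44. (Sign doesn't affect v_p.) So v_3(3564) = 4.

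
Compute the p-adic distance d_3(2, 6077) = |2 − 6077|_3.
d_3(2, 6077) = 1/243

Step 1 — x − y = 2 − 6077 = -6075. Step 2 — v_3(-6075) = 5 (factor: -6075 = −(3^5 · 25); the sign does not affect v_p). Step 3 — |x − y|_3 = 3^{-5} = 1/243.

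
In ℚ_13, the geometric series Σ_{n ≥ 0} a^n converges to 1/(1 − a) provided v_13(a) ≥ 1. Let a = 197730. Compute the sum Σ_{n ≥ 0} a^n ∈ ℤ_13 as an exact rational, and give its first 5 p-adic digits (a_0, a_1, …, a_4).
Σ a^n = 1/(1 − a) = -1/197729;  first 5 digits = (1, 0, 0, 12, 6)

v_13(a) = 3 ≥ 1, so the series converges in ℤ_13 to 1/(1 − a) = 1/(1 − 197730) = -1/197729. Expand this rational in ℤ_13: compute digits iteratively via d_i = x_i mod 13, x_{i+1} = (x_i − d_i)/13. The first 5 digits are (1, 0, 0, 12, 6).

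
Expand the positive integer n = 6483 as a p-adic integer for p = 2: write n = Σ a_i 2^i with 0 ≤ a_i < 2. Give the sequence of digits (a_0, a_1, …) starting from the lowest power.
(a_0, a_1, …) = (1, 1, 0, 0, 1, 0, 1, 0, 1, 0, 0, 1, 1)

Repeated division by 2 gives the digits low-to-high: 6483 = 1 + 1·2^1 + 1·2^4 + 1·2^6 + 1·2^8 + 1·2^11 + 1·2^12. Digit sequence: (1, 1, 0, 0, 1, 0, 1, 0, 1, 0, 0, 1, 1).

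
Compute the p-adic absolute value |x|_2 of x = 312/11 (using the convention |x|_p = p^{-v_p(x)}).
|312/11|_2 = 1/8

Step 1 — compute v_2(x) by factoring powers of 2 out of the numerator and denominator: v_2(312/11) = 3. Step 2 — apply |x|_p = p^{-v_p(x)} = 2^{-3} = 1/8.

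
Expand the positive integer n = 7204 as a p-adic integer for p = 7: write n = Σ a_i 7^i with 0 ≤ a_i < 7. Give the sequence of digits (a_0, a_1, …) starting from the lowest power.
(a_0, a_1, …) = (1, 0, 0, 0, 3)

Repeated division by 7 gives the digits low-to-high: 7204 = 1 + 3·7^4. Digit sequence: (1, 0, 0, 0, 3).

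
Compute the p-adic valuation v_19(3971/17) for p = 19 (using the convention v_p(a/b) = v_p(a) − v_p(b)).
v_19(3971/17) = 2

Factor powers of 19 from the numerator and denominator of the reduced fraction: 3971 = 19^2 · 11 and 17 = 19^0 · 17. Apply v_p(a/b) = v_p(a) − v_p(b): v_19(3971/17) = 2 − 0 = 2.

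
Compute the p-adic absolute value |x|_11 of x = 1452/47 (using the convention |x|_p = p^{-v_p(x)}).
|1452/47|_11 = 1/121

Step 1 — compute v_11(x) by factoring powers of 11 out of the numerator and denominator: v_11(1452/47) = 2. Step 2 — apply |x|_p = p^{-v_p(x)} = 11^{-2} = 1/121.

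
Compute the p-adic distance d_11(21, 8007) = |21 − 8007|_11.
d_11(21, 8007) = 1/1331

Step 1 — x − y = 21 − 8007 = -7986. Step 2 — v_11(-7986) = 3 (factor: -7986 = −(11^3 · 6); the sign does not affect v_p). Step 3 — |x − y|_11 = 11^{-3} = 1/1331.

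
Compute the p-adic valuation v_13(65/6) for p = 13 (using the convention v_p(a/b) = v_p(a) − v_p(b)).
v_13(65/6) = 1

Factor powers of 13 from the numerator and denominator of the reduced fraction: 65 = 13^1 · 5 and 6 = 13^0 · 6. Apply v_p(a/b) = v_p(a) − v_p(b): v_13(65/6) = 1 − 0 = 1.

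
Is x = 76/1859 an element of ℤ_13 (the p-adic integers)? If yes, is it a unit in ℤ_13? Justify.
x ∉ ℤ_13 (v_13(x) = -2 < 0)

ℤ_13 = {x ∈ ℚ_13 : v_13(x) ≥ 0} and ℤ_13^× = {x ∈ ℤ_13 : v_13(x) = 0}. Here v_13(76/1859) = v_13(num) − v_13(den) = -2; compare against these criteria.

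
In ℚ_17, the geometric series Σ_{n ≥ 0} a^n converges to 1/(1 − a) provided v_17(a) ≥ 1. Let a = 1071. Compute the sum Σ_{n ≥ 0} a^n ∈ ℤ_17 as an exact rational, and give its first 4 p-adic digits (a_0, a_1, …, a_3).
Σ a^n = 1/(1 − a) = -1/1070;  first 4 digits = (1, 12, 11, 6)

v_17(a) = 1 ≥ 1, so the series converges in ℤ_17 to 1/(1 − a) = 1/(1 − 1071) = -1/1070. Expand this rational in ℤ_17: compute digits iteratively via d_i = x_i mod 17, x_{i+1} = (x_i − d_i)/17. The first 4 digits are (1, 12, 11, 6).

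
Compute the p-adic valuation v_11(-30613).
v_11(-30613) = 3

v_11(n) is the largest exponent k such that 11^k divides n. Factor out: -30613 = -11^3 · 23. (Sign doesn't affect v_p.) So v_11(-30613) = 3.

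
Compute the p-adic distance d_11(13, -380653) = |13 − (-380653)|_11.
d_11(13, -380653) = 1/14641

Step 1 — x − y = 13 − (-380653) = 380666. Step 2 — v_11(380666) = 4 (factor: 380666 = (11^4 · 26); the sign does not affect v_p). Step 3 — |x − y|_11 = 11^{-4} = 1/14641.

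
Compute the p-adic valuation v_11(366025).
v_11(366025) = 4

v_11(n) is the largest exponent k such that 11^k divides n. Factor out: 366025 = 11^4 · 25. (Sign doesn't affect v_p.) So v_11(366025) = 4.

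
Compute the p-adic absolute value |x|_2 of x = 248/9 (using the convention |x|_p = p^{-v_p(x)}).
|248/9|_2 = 1/8

Step 1 — compute v_2(x) by factoring powers of 2 out of the numerator and denominator: v_2(248/9) = 3. Step 2 — apply |x|_p = p^{-v_p(x)} = 2^{-3} = 1/8.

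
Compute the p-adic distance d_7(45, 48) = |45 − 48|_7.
d_7(45, 48) = 1

Step 1 — x − y = 45 − 48 = -3. Step 2 — v_7(-3) = 0 (factor: -3 = −(7^0 · 3); the sign does not affect v_p). Step 3 — |x − y|_7 = 7^{0} = 1.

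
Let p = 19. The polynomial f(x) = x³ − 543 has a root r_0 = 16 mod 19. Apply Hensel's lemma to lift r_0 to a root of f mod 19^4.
r_3 = 17667 (mod 130321)

Hensel: r_{i+1} = r_i − f(r_i)/f′(r_i) mod 19^{i+2}, where f′(x) = 3x². Iterate:
  r_0 = 16 (mod 19)
  r_1 = 339 (mod 361)
  r_2 = 3949 (mod 6859)
  r_3 = 17667 (mod 130321)
Final: r = 17667 with f(r) ≡ 0 mod 19^4.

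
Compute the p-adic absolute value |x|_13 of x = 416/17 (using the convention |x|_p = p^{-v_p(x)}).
|416/17|_13 = 1/13

Step 1 — compute v_13(x) by factoring powers of 13 out of the numerator and denominator: v_13(416/17) = 1. Step 2 — apply |x|_p = p^{-v_p(x)} = 13^{-1} = 1/13.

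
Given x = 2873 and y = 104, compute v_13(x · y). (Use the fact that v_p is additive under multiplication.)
v_13(298792) = 3

v_p(x) = 2 (factor: 2873 = 13^2 · 17); v_p(y) = 1 (factor: 104 = 13^1 · 8). Additivity: v_p(xy) = v_p(x) + v_p(y) = 2 + 1 = 3. (Direct check: xy = 298792 = 13^3 · (136).)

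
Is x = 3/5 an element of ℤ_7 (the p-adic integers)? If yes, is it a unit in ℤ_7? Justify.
x ∈ ℤ_7^× (unit); v_7(x) = 0

ℤ_7 = {x ∈ ℚ_7 : v_7(x) ≥ 0} and ℤ_7^× = {x ∈ ℤ_7 : v_7(x) = 0}. Here v_7(3/5) = v_7(num) − v_7(den) = 0; compare against these criteria.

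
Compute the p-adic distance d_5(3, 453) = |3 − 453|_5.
d_5(3, 453) = 1/25

Step 1 — x − y = 3 − 453 = -450. Step 2 — v_5(-450) = 2 (factor: -450 = −(5^2 · 18); the sign does not affect v_p). Step 3 — |x − y|_5 = 5^{-2} = 1/25.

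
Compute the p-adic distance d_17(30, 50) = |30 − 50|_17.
d_17(30, 50) = 1

Step 1 — x − y = 30 − 50 = -20. Step 2 — v_17(-20) = 0 (factor: -20 = −(17^0 · 20); the sign does not affect v_p). Step 3 — |x − y|_17 = 17^{0} = 1.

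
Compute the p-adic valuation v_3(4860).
v_3(4860) = 5

v_3(n) is the largest exponent k such that 3^k divides n. Factor out: 4860 = 3^5 · 20. (Sign doesn't affect v_p.) So v_3(4860) = 5.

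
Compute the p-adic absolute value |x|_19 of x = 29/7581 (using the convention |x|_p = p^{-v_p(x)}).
|29/7581|_19 = 361

Step 1 — compute v_19(x) by factoring powers of 19 out of the numerator and denominator: v_19(29/7581) = -2. Step 2 — apply |x|_p = p^{-v_p(x)} = 19^{2} = 361.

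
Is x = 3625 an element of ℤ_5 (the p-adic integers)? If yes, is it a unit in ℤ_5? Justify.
x ∈ ℤ_5 but not a unit; v_5(x) = 3 > 0

ℤ_5 = {x ∈ ℚ_5 : v_5(x) ≥ 0} and ℤ_5^× = {x ∈ ℤ_5 : v_5(x) = 0}. Here v_5(3625) = v_5(num) − v_5(den) = 3; compare against these criteria.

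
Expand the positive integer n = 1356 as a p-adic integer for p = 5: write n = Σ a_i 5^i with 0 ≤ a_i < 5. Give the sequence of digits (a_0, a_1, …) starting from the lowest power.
(a_0, a_1, …) = (1, 1, 4, 0, 2)

Repeated division by 5 gives the digits low-to-high: 1356 = 1 + 1·5^1 + 4·5^2 + 2·5^4. Digit sequence: (1, 1, 4, 0, 2).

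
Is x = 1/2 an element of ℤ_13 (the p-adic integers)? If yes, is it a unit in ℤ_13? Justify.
x ∈ ℤ_13^× (unit); v_13(x) = 0

ℤ_13 = {x ∈ ℚ_13 : v_13(x) ≥ 0} and ℤ_13^× = {x ∈ ℤ_13 : v_13(x) = 0}. Here v_13(1/2) = v_13(num) − v_13(den) = 0; compare against these criteria.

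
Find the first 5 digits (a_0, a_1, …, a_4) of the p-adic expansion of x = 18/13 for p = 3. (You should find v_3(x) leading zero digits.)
(a_0, …, a_4) = (0, 0, 2, 1, 2)

v_3(18/13) = 2, so a_0 = ... = a_1 = 0. Factor out: x = 3^2 · u with u = 2/13 a unit in ℤ_3. Expand u iteratively via a_{v+i} = u_i mod 3, u_{i+1} = (u_i − a_{v+i})/3:
  u_0 = 2/13;  a_2 = 2;  u_1 = (u_0 − 2)/3 = -8/13
  u_1 = -8/13;  a_3 = 1;  u_2 = (u_1 − 1)/3 = -7/13
  u_2 = -7/13;  a_4 = 2;  u_3 = (u_2 − 2)/3 = -11/13
Digits: (0, 0, 2, 1, 2).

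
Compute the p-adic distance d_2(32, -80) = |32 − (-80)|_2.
d_2(32, -80) = 1/16

Step 1 — x − y = 32 − (-80) = 112. Step 2 — v_2(112) = 4 (factor: 112 = (2^4 · 7); the sign does not affect v_p). Step 3 — |x − y|_2 = 2^{-4} = 1/16.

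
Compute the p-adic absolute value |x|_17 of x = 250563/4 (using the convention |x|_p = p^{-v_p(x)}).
|250563/4|_17 = 1/83521

Step 1 — compute v_17(x) by factoring powers of 17 out of the numerator and denominator: v_17(250563/4) = 4. Step 2 — apply |x|_p = p^{-v_p(x)} = 17^{-4} = 1/83521.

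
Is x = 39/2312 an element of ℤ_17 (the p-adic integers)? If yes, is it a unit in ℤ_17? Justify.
x ∉ ℤ_17 (v_17(x) = -2 < 0)

ℤ_17 = {x ∈ ℚ_17 : v_17(x) ≥ 0} and ℤ_17^× = {x ∈ ℤ_17 : v_17(x) = 0}. Here v_17(39/2312) = v_17(num) − v_17(den) = -2; compare against these criteria.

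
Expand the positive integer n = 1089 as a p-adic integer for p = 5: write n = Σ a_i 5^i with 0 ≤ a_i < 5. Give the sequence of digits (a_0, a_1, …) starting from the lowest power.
(a_0, a_1, …) = (4, 2, 3, 3, 1)

Repeated division by 5 gives the digits low-to-high: 1089 = 4 + 2·5^1 + 3·5^2 + 3·5^3 + 1·5^4. Digit sequence: (4, 2, 3, 3, 1).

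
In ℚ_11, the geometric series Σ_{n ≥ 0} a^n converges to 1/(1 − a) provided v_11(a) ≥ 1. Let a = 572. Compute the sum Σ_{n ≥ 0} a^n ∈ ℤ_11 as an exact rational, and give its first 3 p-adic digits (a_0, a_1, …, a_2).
Σ a^n = 1/(1 − a) = -1/571;  first 3 digits = (1, 8, 2)

v_11(a) = 1 ≥ 1, so the series converges in ℤ_11 to 1/(1 − a) = 1/(1 − 572) = -1/571. Expand this rational in ℤ_11: compute digits iteratively via d_i = x_i mod 11, x_{i+1} = (x_i − d_i)/11. The first 3 digits are (1, 8, 2).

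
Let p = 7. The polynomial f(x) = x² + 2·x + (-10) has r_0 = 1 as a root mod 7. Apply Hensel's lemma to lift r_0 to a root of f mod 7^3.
r_2 = 211 (mod 343)

Hensel: r_{i+1} = r_i − f(r_i)·(f′(r_i))^{-1} mod 7^{i+2}, f′(x) = 2x + 2. Iterate:
  r_0 = 1 (mod 7)
  r_1 = 15 (mod 49)
  r_2 = 211 (mod 343)
Final: r = 211 satisfies f(r) ≡ 0 mod 7^3.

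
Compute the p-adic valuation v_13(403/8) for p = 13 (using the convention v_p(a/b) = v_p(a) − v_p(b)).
v_13(403/8) = 1

Factor powers of 13 from the numerator and denominator of the reduced fraction: 403 = 13^1 · 31 and 8 = 13^0 · 8. Apply v_p(a/b) = v_p(a) − v_p(b): v_13(403/8) = 1 − 0 = 1.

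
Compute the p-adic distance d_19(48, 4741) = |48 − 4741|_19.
d_19(48, 4741) = 1/361

Step 1 — x − y = 48 − 4741 = -4693. Step 2 — v_19(-4693) = 2 (factor: -4693 = −(19^2 · 13); the sign does not affect v_p). Step 3 — |x − y|_19 = 19^{-2} = 1/361.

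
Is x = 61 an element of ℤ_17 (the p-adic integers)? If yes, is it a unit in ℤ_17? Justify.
x ∈ ℤ_17^× (unit); v_17(x) = 0

ℤ_17 = {x ∈ ℚ_17 : v_17(x) ≥ 0} and ℤ_17^× = {x ∈ ℤ_17 : v_17(x) = 0}. Here v_17(61) = v_17(num) − v_17(den) = 0; compare against these criteria.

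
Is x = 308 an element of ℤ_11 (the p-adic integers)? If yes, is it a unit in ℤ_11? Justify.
x ∈ ℤ_11 but not a unit; v_11(x) = 1 > 0

ℤ_11 = {x ∈ ℚ_11 : v_11(x) ≥ 0} and ℤ_11^× = {x ∈ ℤ_11 : v_11(x) = 0}. Here v_11(308) = v_11(num) − v_11(den) = 1; compare against these criteria.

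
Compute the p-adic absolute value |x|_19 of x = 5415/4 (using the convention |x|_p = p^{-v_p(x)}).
|5415/4|_19 = 1/361

Step 1 — compute v_19(x) by factoring powers of 19 out of the numerator and denominator: v_19(5415/4) = 2. Step 2 — apply |x|_p = p^{-v_p(x)} = 19^{-2} = 1/361.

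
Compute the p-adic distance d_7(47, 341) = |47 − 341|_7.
d_7(47, 341) = 1/49

Step 1 — x − y = 47 − 341 = -294. Step 2 — v_7(-294) = 2 (factor: -294 = −(7^2 · 6); the sign does not affect v_p). Step 3 — |x − y|_7 = 7^{-2} = 1/49.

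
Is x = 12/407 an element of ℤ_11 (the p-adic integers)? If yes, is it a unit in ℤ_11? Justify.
x ∉ ℤ_11 (v_11(x) = -1 < 0)

ℤ_11 = {x ∈ ℚ_11 : v_11(x) ≥ 0} and ℤ_11^× = {x ∈ ℤ_11 : v_11(x) = 0}. Here v_11(12/407) = v_11(num) − v_11(den) = -1; compare against these criteria.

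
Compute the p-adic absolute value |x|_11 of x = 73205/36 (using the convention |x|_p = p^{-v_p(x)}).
|73205/36|_11 = 1/14641

Step 1 — compute v_11(x) by factoring powers of 11 out of the numerator and denominator: v_11(73205/36) = 4. Step 2 — apply |x|_p = p^{-v_p(x)} = 11^{-4} = 1/14641.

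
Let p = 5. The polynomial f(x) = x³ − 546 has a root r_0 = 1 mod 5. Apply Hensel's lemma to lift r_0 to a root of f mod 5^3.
r_2 = 41 (mod 125)

Hensel: r_{i+1} = r_i − f(r_i)/f′(r_i) mod 5^{i+2}, where f′(x) = 3x². Iterate:
  r_0 = 1 (mod 5)
  r_1 = 16 (mod 25)
  r_2 = 41 (mod 125)
Final: r = 41 with f(r) ≡ 0 mod 5^3.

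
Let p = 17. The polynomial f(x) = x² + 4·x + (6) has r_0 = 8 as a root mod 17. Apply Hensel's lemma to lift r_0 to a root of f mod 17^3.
r_2 = 1419 (mod 4913)

Hensel: r_{i+1} = r_i − f(r_i)·(f′(r_i))^{-1} mod 17^{i+2}, f′(x) = 2x + 4. Iterate:
  r_0 = 8 (mod 17)
  r_1 = 263 (mod 289)
  r_2 = 1419 (mod 4913)
Final: r = 1419 satisfies f(r) ≡ 0 mod 17^3.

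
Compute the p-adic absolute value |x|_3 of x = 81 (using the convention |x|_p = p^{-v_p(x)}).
|81|_3 = 1/81

Step 1 — compute v_3(x) by factoring powers of 3 out of the numerator and denominator: v_3(81) = 4. Step 2 — apply |x|_p = p^{-v_p(x)} = 3^{-4} = 1/81.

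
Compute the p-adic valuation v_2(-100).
v_2(-100) = 2

v_2(n) is the largest exponent k such that 2^k divides n. Factor out: -100 = -2^2 · 25. (Sign doesn't affect v_p.) So v_2(-100) = 2.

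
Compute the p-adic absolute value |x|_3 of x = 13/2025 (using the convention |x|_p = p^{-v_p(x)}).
|13/2025|_3 = 81

Step 1 — compute v_3(x) by factoring powers of 3 out of the numerator and denominator: v_3(13/2025) = -4. Step 2 — apply |x|_p = p^{-v_p(x)} = 3^{4} = 81.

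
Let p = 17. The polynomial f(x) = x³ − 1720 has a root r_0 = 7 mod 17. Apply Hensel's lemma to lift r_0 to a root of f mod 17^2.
r_1 = 211 (mod 289)

Hensel: r_{i+1} = r_i − f(r_i)/f′(r_i) mod 17^{i+2}, where f′(x) = 3x². Iterate:
  r_0 = 7 (mod 17)
  r_1 = 211 (mod 289)
Final: r = 211 with f(r) ≡ 0 mod 17^2.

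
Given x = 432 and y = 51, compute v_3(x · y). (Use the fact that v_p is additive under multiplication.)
v_3(22032) = 4

v_p(x) = 3 (factor: 432 = 3^3 · 16); v_p(y) = 1 (factor: 51 = 3^1 · 17). Additivity: v_p(xy) = v_p(x) + v_p(y) = 3 + 1 = 4. (Direct check: xy = 22032 = 3^4 · (272).)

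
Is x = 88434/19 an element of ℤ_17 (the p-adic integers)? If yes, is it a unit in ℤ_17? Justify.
x ∈ ℤ_17 but not a unit; v_17(x) = 3 > 0

ℤ_17 = {x ∈ ℚ_17 : v_17(x) ≥ 0} and ℤ_17^× = {x ∈ ℤ_17 : v_17(x) = 0}. Here v_17(88434/19) = v_17(num) − v_17(den) = 3; compare against these criteria.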